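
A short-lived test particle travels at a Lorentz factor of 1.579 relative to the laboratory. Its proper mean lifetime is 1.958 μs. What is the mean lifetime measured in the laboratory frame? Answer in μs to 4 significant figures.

Δt ≈ 3.092 μs

γ = 1.579 (given)
Time dilation: Δt = γτ₀ = 1.579 × 1.958 μs = 3.092 μs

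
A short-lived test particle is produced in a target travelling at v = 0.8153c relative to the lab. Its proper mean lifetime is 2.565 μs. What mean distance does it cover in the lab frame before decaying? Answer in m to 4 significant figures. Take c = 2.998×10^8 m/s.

d ≈ 1083 m

γ = 1/√(1 − 0.8153²) = 1.72700
Dilated lifetime: Δt = γτ₀ = 1.72700 × 2.565 μs = 4.42976 μs
d = vΔt = 0.8153c × 4.42976 μs = 2.44427×10^8 m/s × 4.42976×10^-6 s = 1083 m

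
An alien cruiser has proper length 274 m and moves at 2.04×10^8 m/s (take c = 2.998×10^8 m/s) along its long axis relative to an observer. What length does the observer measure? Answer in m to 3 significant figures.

L ≈ 201 m

β = v/c = 2.04×10^8 / 2.998×10^8 = 0.68045
γ = 1/√(1 − 0.68045²) = 1.3646
Length contraction: L = L₀/γ = 274/1.3646 = 201 m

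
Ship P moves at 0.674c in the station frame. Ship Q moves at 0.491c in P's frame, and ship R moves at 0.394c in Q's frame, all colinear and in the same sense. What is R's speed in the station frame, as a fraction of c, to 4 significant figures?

Compose boost 2: (0.491 + 0.674)/(1 + 0.491×0.674) = 1.165/1.33093 = 0.875325
Compose boost 3: (0.394 + 0.875325)/(1 + 0.394×0.875325) = 1.26933/1.34488 = 0.9438

u ≈ 0.9438c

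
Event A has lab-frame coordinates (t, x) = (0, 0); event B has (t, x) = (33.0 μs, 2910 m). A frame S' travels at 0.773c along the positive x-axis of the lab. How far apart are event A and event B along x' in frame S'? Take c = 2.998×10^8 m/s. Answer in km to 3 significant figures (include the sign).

γ = 1/√(1 − 0.773²) = 1.5763
Δx' = γ(Δx − vΔt) = 1.5763 × (2910 m − 0.773×(2.998×10^8 m/s)×33.0×10^-6 s)
= 1.5763 × (-4737.6 m) = -7.47 km

Δx' ≈ -7.47 km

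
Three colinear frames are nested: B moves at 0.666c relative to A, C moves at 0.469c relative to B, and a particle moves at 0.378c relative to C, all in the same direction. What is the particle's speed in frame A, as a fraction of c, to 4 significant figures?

u ≈ 0.9367c

Compose boost 2: (0.469 + 0.666)/(1 + 0.469×0.666) = 1.135/1.31235 = 0.864858
Compose boost 3: (0.378 + 0.864858)/(1 + 0.378×0.864858) = 1.24286/1.32692 = 0.9367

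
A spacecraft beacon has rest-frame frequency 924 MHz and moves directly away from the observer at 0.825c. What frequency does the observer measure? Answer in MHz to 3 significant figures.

f_obs ≈ 286 MHz

Relativistic Doppler: f_obs = f_src √((1−β)/(1+β))
= 924 × √(0.17500/1.8250) = 924 × 0.30966 = 286 MHz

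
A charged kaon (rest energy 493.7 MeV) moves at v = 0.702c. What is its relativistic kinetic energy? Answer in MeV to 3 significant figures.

γ = 1/√(1 − 0.702²) = 1.4041
K = (γ − 1)m₀c² = (1.4041 − 1) × 493.7 MeV = 0.40415 × 493.7 MeV = 200 MeV

K ≈ 200 MeV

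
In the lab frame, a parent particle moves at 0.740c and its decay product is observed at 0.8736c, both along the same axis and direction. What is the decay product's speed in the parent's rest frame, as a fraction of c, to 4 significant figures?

u' ≈ 0.3779c

Inverse velocity addition: u' = (u − v)/(1 − uv/c²)
= (0.8736 − 0.740)/(1 − 0.8736×0.740) = 0.1336/0.353536 = 0.3779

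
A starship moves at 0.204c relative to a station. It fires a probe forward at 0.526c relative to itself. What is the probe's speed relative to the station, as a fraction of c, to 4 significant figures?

u ≈ 0.6593c

Relativistic velocity addition: u = (u' + v)/(1 + u'v/c²)
= (0.526 + 0.204)/(1 + 0.526×0.204) = 0.7300/1.10730 = 0.6593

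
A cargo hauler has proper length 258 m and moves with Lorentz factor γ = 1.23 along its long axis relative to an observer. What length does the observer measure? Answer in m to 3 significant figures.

L ≈ 210 m

γ = 1.23 (given)
Length contraction: L = L₀/γ = 258/1.23 = 210 m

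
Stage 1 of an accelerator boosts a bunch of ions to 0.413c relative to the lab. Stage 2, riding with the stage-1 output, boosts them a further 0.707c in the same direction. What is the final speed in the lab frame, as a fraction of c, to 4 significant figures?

Compose boost 2: (0.707 + 0.413)/(1 + 0.707×0.413) = 1.120/1.29199 = 0.8669

u ≈ 0.8669c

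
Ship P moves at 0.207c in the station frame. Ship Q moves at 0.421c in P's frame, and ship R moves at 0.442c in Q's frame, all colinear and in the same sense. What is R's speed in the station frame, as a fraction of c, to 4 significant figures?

Compose boost 2: (0.421 + 0.207)/(1 + 0.421×0.207) = 0.6280/1.08715 = 0.577659
Compose boost 3: (0.442 + 0.577659)/(1 + 0.442×0.577659) = 1.01966/1.25533 = 0.8123

u ≈ 0.8123c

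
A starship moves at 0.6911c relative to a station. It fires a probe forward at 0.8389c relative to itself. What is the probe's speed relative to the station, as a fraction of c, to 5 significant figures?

u ≈ 0.96850c

Relativistic velocity addition: u = (u' + v)/(1 + u'v/c²)
= (0.8389 + 0.6911)/(1 + 0.8389×0.6911) = 1.5300/1.579764 = 0.96850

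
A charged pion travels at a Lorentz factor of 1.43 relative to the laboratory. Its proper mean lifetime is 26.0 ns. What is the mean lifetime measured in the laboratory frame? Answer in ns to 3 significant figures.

Δt ≈ 37.2 ns

γ = 1.43 (given)
Time dilation: Δt = γτ₀ = 1.43 × 26.0 ns = 37.2 ns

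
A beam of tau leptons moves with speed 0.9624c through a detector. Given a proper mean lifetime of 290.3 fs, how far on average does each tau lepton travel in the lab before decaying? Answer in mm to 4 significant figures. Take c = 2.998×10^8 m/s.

γ = 1/√(1 − 0.9624²) = 3.68139
Dilated lifetime: Δt = γτ₀ = 3.68139 × 290.3 fs = 1068.71 fs
d = vΔt = 0.9624c × 1068.71 fs = 2.88528×10^8 m/s × 1.06871×10^-12 s = 0.3084 mm

d ≈ 0.3084 mm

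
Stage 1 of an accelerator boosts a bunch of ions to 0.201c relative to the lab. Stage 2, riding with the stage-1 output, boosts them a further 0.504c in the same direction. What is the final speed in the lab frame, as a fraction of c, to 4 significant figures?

u ≈ 0.6402c

Compose boost 2: (0.504 + 0.201)/(1 + 0.504×0.201) = 0.7050/1.10130 = 0.6402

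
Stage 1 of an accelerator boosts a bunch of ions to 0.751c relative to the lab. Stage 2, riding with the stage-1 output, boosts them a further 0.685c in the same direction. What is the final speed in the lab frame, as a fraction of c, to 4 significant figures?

Compose boost 2: (0.685 + 0.751)/(1 + 0.685×0.751) = 1.436/1.51444 = 0.9482

u ≈ 0.9482c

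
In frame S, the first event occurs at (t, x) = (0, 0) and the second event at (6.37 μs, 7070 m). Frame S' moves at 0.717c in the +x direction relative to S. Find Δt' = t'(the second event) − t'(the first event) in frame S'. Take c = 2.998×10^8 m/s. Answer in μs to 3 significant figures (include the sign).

γ = 1/√(1 − 0.717²) = 1.4346
Δt' = γ(Δt − vΔx/c²) = 1.4346 × (6.37 μs − 0.717×7070 m / (2.998×10^8 m/s))
= 1.4346 × (-10.539 μs) = -15.1 μs

Δt' ≈ -15.1 μs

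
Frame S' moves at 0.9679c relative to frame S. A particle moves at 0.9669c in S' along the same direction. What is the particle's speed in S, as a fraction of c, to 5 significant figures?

u ≈ 0.99945c

Relativistic velocity addition: u = (u' + v)/(1 + u'v/c²)
= (0.9669 + 0.9679)/(1 + 0.9669×0.9679) = 1.9348/1.935863 = 0.99945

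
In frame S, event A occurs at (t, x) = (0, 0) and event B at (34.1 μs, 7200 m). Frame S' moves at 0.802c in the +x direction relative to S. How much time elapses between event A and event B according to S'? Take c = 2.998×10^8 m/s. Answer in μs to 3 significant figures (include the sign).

Δt' ≈ 24.8 μs

γ = 1/√(1 − 0.802²) = 1.6741
Δt' = γ(Δt − vΔx/c²) = 1.6741 × (34.1 μs − 0.802×7200 m / (2.998×10^8 m/s))
= 1.6741 × (14.839 μs) = 24.8 μs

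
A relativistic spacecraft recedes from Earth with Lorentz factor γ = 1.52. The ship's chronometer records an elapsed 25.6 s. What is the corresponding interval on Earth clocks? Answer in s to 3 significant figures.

γ = 1.52 (given)
Time dilation: Δt = γτ₀ = 1.52 × 25.6 s = 38.9 s

Δt ≈ 38.9 s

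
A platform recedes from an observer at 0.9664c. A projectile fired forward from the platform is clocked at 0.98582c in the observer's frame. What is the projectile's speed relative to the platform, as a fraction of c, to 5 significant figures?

u' ≈ 0.41054c

Inverse velocity addition: u' = (u − v)/(1 − uv/c²)
= (0.98582 − 0.9664)/(1 − 0.98582×0.9664) = 0.019420/0.04730355 = 0.41054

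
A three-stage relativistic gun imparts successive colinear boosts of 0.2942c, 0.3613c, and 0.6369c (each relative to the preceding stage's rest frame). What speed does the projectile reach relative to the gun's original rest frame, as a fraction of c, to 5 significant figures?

Compose boost 2: (0.3613 + 0.2942)/(1 + 0.3613×0.2942) = 0.65550/1.106294 = 0.5925186
Compose boost 3: (0.6369 + 0.5925186)/(1 + 0.6369×0.5925186) = 1.229419/1.377375 = 0.89258

u ≈ 0.89258c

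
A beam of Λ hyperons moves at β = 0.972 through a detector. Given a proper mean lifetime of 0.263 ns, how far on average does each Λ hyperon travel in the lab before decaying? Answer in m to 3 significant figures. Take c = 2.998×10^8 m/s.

γ = 1/√(1 − 0.972²) = 4.2557
Dilated lifetime: Δt = γτ₀ = 4.2557 × 0.263 ns = 1.1192 ns
d = vΔt = 0.972c × 1.1192 ns = 2.9141×10^8 m/s × 1.1192×10^-9 s = 0.326 m

d ≈ 0.326 m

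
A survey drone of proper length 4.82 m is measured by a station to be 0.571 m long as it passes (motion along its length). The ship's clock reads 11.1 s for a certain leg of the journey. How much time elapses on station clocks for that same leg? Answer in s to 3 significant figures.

Δt ≈ 93.7 s

Length contraction ⇒ γ = L₀/L = 4.82/0.571 = 8.4413
Time dilation: Δt = γτ₀ = 8.4413 × 11.1 s = 93.7 s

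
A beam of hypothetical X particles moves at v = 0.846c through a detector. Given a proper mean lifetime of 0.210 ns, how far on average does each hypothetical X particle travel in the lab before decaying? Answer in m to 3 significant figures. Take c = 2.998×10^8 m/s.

d ≈ 0.0999 m

γ = 1/√(1 − 0.846²) = 1.8755
Dilated lifetime: Δt = γτ₀ = 1.8755 × 0.210 ns = 0.39386 ns
d = vΔt = 0.846c × 0.39386 ns = 2.5363×10^8 m/s × 3.9386×10^-10 s = 0.0999 m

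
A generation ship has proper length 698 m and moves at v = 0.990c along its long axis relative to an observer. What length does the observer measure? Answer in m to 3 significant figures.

γ = 1/√(1 − 0.990²) = 7.0888
Length contraction: L = L₀/γ = 698/7.0888 = 98.5 m

L ≈ 98.5 m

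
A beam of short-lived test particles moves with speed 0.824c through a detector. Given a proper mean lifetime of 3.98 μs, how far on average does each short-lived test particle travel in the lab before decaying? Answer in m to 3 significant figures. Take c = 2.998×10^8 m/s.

γ = 1/√(1 − 0.824²) = 1.7649
Dilated lifetime: Δt = γτ₀ = 1.7649 × 3.98 μs = 7.0245 μs
d = vΔt = 0.824c × 7.0245 μs = 2.4704×10^8 m/s × 7.0245×10^-6 s = 1740 m

d ≈ 1740 m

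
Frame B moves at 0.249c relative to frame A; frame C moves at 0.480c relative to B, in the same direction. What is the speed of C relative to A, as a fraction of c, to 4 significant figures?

u ≈ 0.6512c

Compose boost 2: (0.480 + 0.249)/(1 + 0.480×0.249) = 0.7290/1.11952 = 0.6512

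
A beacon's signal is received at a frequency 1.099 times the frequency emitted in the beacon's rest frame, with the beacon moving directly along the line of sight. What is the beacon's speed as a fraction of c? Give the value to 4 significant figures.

β ≈ 0.09412

f_obs/f_src = √((1+β)/(1−β)) = 1.099  ⇒  (1+β)/(1−β) = 1.20780
β = |1 − D²|/(1 + D²) = |1 − 1.20780|/(1 + 1.20780) = 0.09412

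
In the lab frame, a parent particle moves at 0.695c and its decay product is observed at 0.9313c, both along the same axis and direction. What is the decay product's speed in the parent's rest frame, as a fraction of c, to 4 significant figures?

u' ≈ 0.6699c

Inverse velocity addition: u' = (u − v)/(1 − uv/c²)
= (0.9313 − 0.695)/(1 − 0.9313×0.695) = 0.2363/0.352747 = 0.6699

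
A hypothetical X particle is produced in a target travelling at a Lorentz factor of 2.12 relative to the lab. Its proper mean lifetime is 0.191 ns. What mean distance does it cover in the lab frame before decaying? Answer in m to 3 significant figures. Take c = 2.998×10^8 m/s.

β = √(1 − 1/γ²) = √(1 − 1/2.12²) = 0.88176
Dilated lifetime: Δt = γτ₀ = 2.12 × 0.191 ns = 0.40492 ns
d = vΔt = 0.88176c × 0.40492 ns = 2.6435×10^8 m/s × 4.0492×10^-10 s = 0.107 m

d ≈ 0.107 m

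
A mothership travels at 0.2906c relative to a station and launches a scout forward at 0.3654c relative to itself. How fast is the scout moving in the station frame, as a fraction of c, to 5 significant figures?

Compose boost 2: (0.3654 + 0.2906)/(1 + 0.3654×0.2906) = 0.65600/1.106185 = 0.59303

u ≈ 0.59303c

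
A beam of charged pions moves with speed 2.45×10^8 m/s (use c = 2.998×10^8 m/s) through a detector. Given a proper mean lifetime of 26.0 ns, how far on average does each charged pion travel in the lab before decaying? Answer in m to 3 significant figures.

β = v/c = 2.45×10^8 / 2.998×10^8 = 0.81721
γ = 1/√(1 − 0.81721²) = 1.7351
Dilated lifetime: Δt = γτ₀ = 1.7351 × 26.0 ns = 45.112 ns
d = vΔt = 0.81721c × 45.112 ns = 2.4500×10^8 m/s × 4.5112×10^-8 s = 11.1 m

d ≈ 11.1 m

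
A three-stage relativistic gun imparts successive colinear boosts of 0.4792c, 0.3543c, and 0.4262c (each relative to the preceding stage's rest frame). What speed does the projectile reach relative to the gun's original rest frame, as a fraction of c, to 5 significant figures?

u ≈ 0.87347c

Compose boost 2: (0.3543 + 0.4792)/(1 + 0.3543×0.4792) = 0.83350/1.169781 = 0.7125268
Compose boost 3: (0.4262 + 0.7125268)/(1 + 0.4262×0.7125268) = 1.138727/1.303679 = 0.87347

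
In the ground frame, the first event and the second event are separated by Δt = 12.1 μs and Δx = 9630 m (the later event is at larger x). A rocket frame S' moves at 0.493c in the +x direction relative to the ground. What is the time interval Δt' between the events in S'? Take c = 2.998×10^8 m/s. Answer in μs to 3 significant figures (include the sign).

Δt' ≈ -4.29 μs

γ = 1/√(1 − 0.493²) = 1.1494
Δt' = γ(Δt − vΔx/c²) = 1.1494 × (12.1 μs − 0.493×9630 m / (2.998×10^8 m/s))
= 1.1494 × (-3.7359 μs) = -4.29 μs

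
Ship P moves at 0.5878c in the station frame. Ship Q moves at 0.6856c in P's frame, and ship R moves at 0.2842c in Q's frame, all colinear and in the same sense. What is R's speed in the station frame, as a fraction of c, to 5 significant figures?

u ≈ 0.94744c

Compose boost 2: (0.6856 + 0.5878)/(1 + 0.6856×0.5878) = 1.2734/1.402996 = 0.9076293
Compose boost 3: (0.2842 + 0.9076293)/(1 + 0.2842×0.9076293) = 1.191829/1.257948 = 0.94744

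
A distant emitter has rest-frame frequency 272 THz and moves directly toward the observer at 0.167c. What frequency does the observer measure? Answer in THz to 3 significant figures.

Relativistic Doppler: f_obs = f_src √((1+β)/(1−β))
= 272 × √(1.1670/0.83300) = 272 × 1.1836 = 322 THz

f_obs ≈ 322 THz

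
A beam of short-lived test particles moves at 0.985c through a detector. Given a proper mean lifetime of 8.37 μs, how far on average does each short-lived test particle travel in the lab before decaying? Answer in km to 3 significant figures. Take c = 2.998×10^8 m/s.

γ = 1/√(1 − 0.985²) = 5.7953
Dilated lifetime: Δt = γτ₀ = 5.7953 × 8.37 μs = 48.506 μs
d = vΔt = 0.985c × 48.506 μs = 2.9530×10^8 m/s × 4.8506×10^-5 s = 14.3 km

d ≈ 14.3 km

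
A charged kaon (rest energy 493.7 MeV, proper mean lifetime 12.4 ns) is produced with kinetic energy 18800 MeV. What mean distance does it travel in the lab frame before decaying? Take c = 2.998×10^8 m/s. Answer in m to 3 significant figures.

d ≈ 145 m

γ = 1 + K/(m₀c²) = 1 + 18800/493.7 = 39.080
β = √(1 − 1/γ²) = 0.99967
Dilated lifetime: γτ₀ = 39.080 × 12.4 ns = 484.59 ns
d = βc·γτ₀ = 0.99967 × (2.998×10^8 m/s) × 4.8459×10^-7 s = 145 m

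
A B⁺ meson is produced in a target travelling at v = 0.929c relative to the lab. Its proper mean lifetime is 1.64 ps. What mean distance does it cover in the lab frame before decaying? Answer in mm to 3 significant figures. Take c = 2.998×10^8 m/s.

d ≈ 1.23 mm

γ = 1/√(1 − 0.929²) = 2.7021
Dilated lifetime: Δt = γτ₀ = 2.7021 × 1.64 ps = 4.4315 ps
d = vΔt = 0.929c × 4.4315 ps = 2.7851×10^8 m/s × 4.4315×10^-12 s = 1.23 mm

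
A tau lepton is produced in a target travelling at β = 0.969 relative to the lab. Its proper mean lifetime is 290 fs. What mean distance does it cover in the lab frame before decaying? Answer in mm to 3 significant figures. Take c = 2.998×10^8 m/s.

d ≈ 0.341 mm

γ = 1/√(1 − 0.969²) = 4.0476
Dilated lifetime: Δt = γτ₀ = 4.0476 × 290 fs = 1173.8 fs
d = vΔt = 0.969c × 1173.8 fs = 2.9051×10^8 m/s × 1.1738×10^-12 s = 0.341 mm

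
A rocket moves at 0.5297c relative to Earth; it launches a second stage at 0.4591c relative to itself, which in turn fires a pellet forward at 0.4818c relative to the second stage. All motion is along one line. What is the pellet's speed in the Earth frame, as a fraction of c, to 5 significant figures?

Compose boost 2: (0.4591 + 0.5297)/(1 + 0.4591×0.5297) = 0.98880/1.243185 = 0.7953762
Compose boost 3: (0.4818 + 0.7953762)/(1 + 0.4818×0.7953762) = 1.277176/1.383212 = 0.92334

u ≈ 0.92334c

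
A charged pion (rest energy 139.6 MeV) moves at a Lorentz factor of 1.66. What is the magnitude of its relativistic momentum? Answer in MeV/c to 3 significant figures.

p ≈ 185 MeV/c

β = √(1 − 1/γ²) = √(1 − 1/1.66²) = 0.79819
p = γβm₀c = 1.66 × 0.79819 × 139.6 MeV/c = 185 MeV/c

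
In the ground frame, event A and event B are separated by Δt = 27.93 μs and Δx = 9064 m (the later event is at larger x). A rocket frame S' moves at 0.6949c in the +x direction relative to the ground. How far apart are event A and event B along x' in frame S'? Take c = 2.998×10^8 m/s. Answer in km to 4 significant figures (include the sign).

Δx' ≈ 4.513 km

γ = 1/√(1 − 0.6949²) = 1.39061
Δx' = γ(Δx − vΔt) = 1.39061 × (9064 m − 0.6949×(2.998×10^8 m/s)×27.93×10^-6 s)
= 1.39061 × (3245.31 m) = 4.513 km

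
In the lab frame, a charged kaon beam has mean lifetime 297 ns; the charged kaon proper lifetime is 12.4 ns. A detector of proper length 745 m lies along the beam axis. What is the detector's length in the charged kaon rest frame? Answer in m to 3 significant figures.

Time dilation ⇒ γ = Δt/τ₀ = 297/12.4 = 23.952
Length contraction: L = L₀/γ = 745/23.952 = 31.1 m

L ≈ 31.1 m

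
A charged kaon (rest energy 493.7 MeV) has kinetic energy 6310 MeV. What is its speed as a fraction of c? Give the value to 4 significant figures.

β ≈ 0.9974

γ = 1 + K/(m₀c²) = 1 + 6310/493.7 = 13.7810
β = √(1 − 1/γ²) = 0.9974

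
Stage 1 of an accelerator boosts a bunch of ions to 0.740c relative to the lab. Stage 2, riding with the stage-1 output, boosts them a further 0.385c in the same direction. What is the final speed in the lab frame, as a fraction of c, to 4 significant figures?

u ≈ 0.8756c

Compose boost 2: (0.385 + 0.740)/(1 + 0.385×0.740) = 1.125/1.28490 = 0.8756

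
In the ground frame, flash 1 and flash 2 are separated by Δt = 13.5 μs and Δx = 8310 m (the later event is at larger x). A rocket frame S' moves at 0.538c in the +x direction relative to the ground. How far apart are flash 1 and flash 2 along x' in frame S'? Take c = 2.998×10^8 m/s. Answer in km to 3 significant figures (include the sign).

Δx' ≈ 7.28 km

γ = 1/√(1 − 0.538²) = 1.1863
Δx' = γ(Δx − vΔt) = 1.1863 × (8310 m − 0.538×(2.998×10^8 m/s)×13.5×10^-6 s)
= 1.1863 × (6132.6 m) = 7.28 km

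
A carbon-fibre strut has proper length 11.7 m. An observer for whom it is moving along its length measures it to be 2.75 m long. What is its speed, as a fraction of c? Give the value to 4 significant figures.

γ = L₀/L = 11.7/2.75 = 4.25455
β = √(1 − 1/γ²) = 0.9720

β ≈ 0.9720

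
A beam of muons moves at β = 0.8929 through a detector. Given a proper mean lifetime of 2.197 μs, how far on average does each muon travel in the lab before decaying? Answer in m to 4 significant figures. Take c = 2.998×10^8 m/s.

γ = 1/√(1 − 0.8929²) = 2.22096
Dilated lifetime: Δt = γτ₀ = 2.22096 × 2.197 μs = 4.87946 μs
d = vΔt = 0.8929c × 4.87946 μs = 2.67691×10^8 m/s × 4.87946×10^-6 s = 1306 m

d ≈ 1306 m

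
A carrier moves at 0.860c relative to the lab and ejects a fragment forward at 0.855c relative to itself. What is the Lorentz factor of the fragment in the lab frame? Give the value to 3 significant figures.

γ ≈ 6.56

u_lab = (0.855 + 0.860)/(1 + 0.855×0.860) = 1.715/1.73530 = 0.988302
γ = 1/√(1 − 0.988302²) = 6.56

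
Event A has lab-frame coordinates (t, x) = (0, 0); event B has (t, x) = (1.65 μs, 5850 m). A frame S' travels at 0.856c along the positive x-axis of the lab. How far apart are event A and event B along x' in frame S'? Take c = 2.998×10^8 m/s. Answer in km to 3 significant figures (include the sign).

γ = 1/√(1 − 0.856²) = 1.9343
Δx' = γ(Δx − vΔt) = 1.9343 × (5850 m − 0.856×(2.998×10^8 m/s)×1.65×10^-6 s)
= 1.9343 × (5426.6 m) = 10.5 km

Δx' ≈ 10.5 km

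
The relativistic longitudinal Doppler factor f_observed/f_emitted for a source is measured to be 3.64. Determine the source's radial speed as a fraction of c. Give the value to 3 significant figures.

f_obs/f_src = √((1+β)/(1−β)) = 3.64  ⇒  (1+β)/(1−β) = 13.250
β = |1 − D²|/(1 + D²) = |1 − 13.250|/(1 + 13.250) = 0.860

β ≈ 0.860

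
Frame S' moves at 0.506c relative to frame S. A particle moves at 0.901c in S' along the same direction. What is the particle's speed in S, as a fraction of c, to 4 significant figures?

Relativistic velocity addition: u = (u' + v)/(1 + u'v/c²)
= (0.901 + 0.506)/(1 + 0.901×0.506) = 1.407/1.45591 = 0.9664

u ≈ 0.9664c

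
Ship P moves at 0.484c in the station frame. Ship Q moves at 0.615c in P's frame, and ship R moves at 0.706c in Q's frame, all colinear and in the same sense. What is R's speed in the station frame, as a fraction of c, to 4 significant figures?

u ≈ 0.9718c

Compose boost 2: (0.615 + 0.484)/(1 + 0.615×0.484) = 1.099/1.29766 = 0.846909
Compose boost 3: (0.706 + 0.846909)/(1 + 0.706×0.846909) = 1.55291/1.59792 = 0.9718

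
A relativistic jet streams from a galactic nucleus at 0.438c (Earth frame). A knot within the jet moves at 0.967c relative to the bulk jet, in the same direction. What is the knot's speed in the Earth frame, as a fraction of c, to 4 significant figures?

Relativistic velocity addition: u = (u' + v)/(1 + u'v/c²)
= (0.967 + 0.438)/(1 + 0.967×0.438) = 1.405/1.42355 = 0.9870

u ≈ 0.9870c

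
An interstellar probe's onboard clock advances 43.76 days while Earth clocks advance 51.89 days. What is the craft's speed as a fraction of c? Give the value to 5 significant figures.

γ = Δt/τ₀ = 51.89/43.76 = 1.185786
β = √(1 − 1/γ²) = √(1 − 1/1.185786²) = 0.53741

β ≈ 0.53741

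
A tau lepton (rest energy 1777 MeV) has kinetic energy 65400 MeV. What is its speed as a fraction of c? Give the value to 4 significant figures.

γ = 1 + K/(m₀c²) = 1 + 65400/1777 = 37.8036
β = √(1 − 1/γ²) = 0.9997

β ≈ 0.9997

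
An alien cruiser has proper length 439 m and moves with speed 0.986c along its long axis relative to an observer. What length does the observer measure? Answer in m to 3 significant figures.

L ≈ 73.2 m

γ = 1/√(1 − 0.986²) = 5.9972
Length contraction: L = L₀/γ = 439/5.9972 = 73.2 m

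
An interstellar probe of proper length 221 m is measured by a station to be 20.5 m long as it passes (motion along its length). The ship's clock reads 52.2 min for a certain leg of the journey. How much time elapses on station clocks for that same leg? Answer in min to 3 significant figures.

Δt ≈ 563 min

Length contraction ⇒ γ = L₀/L = 221/20.5 = 10.780
Time dilation: Δt = γτ₀ = 10.780 × 52.2 min = 563 min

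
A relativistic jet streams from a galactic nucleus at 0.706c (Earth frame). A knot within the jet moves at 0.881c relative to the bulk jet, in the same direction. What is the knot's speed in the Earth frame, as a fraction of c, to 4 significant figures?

u ≈ 0.9784c

Relativistic velocity addition: u = (u' + v)/(1 + u'v/c²)
= (0.881 + 0.706)/(1 + 0.881×0.706) = 1.587/1.62199 = 0.9784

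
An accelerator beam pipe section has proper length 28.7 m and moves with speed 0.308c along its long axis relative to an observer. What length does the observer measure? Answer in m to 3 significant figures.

γ = 1/√(1 − 0.308²) = 1.0511
Length contraction: L = L₀/γ = 28.7/1.0511 = 27.3 m

L ≈ 27.3 m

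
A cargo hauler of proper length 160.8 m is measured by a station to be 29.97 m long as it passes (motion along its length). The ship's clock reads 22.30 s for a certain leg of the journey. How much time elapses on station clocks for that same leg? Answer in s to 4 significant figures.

Δt ≈ 119.6 s

Length contraction ⇒ γ = L₀/L = 160.8/29.97 = 5.36537
Time dilation: Δt = γτ₀ = 5.36537 × 22.30 s = 119.6 s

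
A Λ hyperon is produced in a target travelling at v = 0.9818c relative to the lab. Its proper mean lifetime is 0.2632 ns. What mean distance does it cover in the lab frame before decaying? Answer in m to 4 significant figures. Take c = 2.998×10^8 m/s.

d ≈ 0.4079 m

γ = 1/√(1 − 0.9818²) = 5.26544
Dilated lifetime: Δt = γτ₀ = 5.26544 × 0.2632 ns = 1.38586 ns
d = vΔt = 0.9818c × 1.38586 ns = 2.94344×10^8 m/s × 1.38586×10^-9 s = 0.4079 m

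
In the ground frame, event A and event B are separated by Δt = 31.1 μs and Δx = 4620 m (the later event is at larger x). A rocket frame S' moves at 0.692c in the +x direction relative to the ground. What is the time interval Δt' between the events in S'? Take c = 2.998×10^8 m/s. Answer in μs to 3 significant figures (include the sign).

γ = 1/√(1 − 0.692²) = 1.3852
Δt' = γ(Δt − vΔx/c²) = 1.3852 × (31.1 μs − 0.692×4620 m / (2.998×10^8 m/s))
= 1.3852 × (20.436 μs) = 28.3 μs

Δt' ≈ 28.3 μs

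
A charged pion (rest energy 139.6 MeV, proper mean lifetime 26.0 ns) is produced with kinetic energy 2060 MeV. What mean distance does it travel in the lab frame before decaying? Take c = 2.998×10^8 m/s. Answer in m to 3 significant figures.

γ = 1 + K/(m₀c²) = 1 + 2060/139.6 = 15.756
β = √(1 − 1/γ²) = 0.99798
Dilated lifetime: γτ₀ = 15.756 × 26.0 ns = 409.67 ns
d = βc·γτ₀ = 0.99798 × (2.998×10^8 m/s) × 4.0967×10^-7 s = 123 m

d ≈ 123 m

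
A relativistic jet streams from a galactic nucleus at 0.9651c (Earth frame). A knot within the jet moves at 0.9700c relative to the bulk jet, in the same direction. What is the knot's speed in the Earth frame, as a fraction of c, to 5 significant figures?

Relativistic velocity addition: u = (u' + v)/(1 + u'v/c²)
= (0.9700 + 0.9651)/(1 + 0.9700×0.9651) = 1.9351/1.936147 = 0.99946

u ≈ 0.99946c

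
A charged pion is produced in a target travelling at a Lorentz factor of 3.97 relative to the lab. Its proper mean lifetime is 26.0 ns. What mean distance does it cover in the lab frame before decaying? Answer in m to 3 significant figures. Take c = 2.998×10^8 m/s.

d ≈ 29.9 m

β = √(1 − 1/γ²) = √(1 − 1/3.97²) = 0.96776
Dilated lifetime: Δt = γτ₀ = 3.97 × 26.0 ns = 103.22 ns
d = vΔt = 0.96776c × 103.22 ns = 2.9013×10^8 m/s × 1.0322×10^-7 s = 29.9 m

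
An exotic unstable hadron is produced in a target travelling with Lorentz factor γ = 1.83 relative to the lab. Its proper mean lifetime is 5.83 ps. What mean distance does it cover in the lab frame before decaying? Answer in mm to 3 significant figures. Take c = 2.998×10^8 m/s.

β = √(1 − 1/γ²) = √(1 − 1/1.83²) = 0.83749
Dilated lifetime: Δt = γτ₀ = 1.83 × 5.83 ps = 10.669 ps
d = vΔt = 0.83749c × 10.669 ps = 2.5108×10^8 m/s × 1.0669×10^-11 s = 2.68 mm

d ≈ 2.68 mm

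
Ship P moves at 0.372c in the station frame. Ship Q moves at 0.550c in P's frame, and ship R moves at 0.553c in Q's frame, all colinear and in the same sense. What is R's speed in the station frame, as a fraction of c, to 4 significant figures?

u ≈ 0.9263c

Compose boost 2: (0.550 + 0.372)/(1 + 0.550×0.372) = 0.9220/1.20460 = 0.765399
Compose boost 3: (0.553 + 0.765399)/(1 + 0.553×0.765399) = 1.31840/1.42327 = 0.9263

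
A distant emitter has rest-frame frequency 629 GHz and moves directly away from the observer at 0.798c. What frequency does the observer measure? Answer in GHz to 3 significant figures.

f_obs ≈ 211 GHz

Relativistic Doppler: f_obs = f_src √((1−β)/(1+β))
= 629 × √(0.20200/1.7980) = 629 × 0.33518 = 211 GHz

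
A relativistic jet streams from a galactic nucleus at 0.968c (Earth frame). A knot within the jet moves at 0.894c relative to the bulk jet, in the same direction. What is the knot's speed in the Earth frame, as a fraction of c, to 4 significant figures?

u ≈ 0.9982c

Relativistic velocity addition: u = (u' + v)/(1 + u'v/c²)
= (0.894 + 0.968)/(1 + 0.894×0.968) = 1.862/1.86539 = 0.9982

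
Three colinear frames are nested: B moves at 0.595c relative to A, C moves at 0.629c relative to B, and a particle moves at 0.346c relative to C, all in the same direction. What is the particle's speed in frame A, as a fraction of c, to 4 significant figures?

u ≈ 0.9453c

Compose boost 2: (0.629 + 0.595)/(1 + 0.629×0.595) = 1.224/1.37426 = 0.890664
Compose boost 3: (0.346 + 0.890664)/(1 + 0.346×0.890664) = 1.23666/1.30817 = 0.9453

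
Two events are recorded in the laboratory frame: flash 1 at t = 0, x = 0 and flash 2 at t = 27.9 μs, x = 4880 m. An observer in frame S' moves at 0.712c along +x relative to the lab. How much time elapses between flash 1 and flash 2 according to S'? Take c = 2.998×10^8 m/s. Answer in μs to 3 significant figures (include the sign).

Δt' ≈ 23.2 μs

γ = 1/√(1 − 0.712²) = 1.4241
Δt' = γ(Δt − vΔx/c²) = 1.4241 × (27.9 μs − 0.712×4880 m / (2.998×10^8 m/s))
= 1.4241 × (16.310 μs) = 23.2 μs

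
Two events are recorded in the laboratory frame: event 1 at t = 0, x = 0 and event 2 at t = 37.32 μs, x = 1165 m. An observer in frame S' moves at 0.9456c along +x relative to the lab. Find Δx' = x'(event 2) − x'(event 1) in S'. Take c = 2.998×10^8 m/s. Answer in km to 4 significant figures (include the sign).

γ = 1/√(1 − 0.9456²) = 3.07379
Δx' = γ(Δx − vΔt) = 3.07379 × (1165 m − 0.9456×(2.998×10^8 m/s)×37.32×10^-6 s)
= 3.07379 × (-9414.88 m) = -28.94 km

Δx' ≈ -28.94 km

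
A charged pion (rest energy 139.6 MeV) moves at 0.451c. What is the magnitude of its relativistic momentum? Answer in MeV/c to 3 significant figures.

γ = 1/√(1 − 0.451²) = 1.1204
p = γβm₀c = 1.1204 × 0.451 × 139.6 MeV/c = 70.5 MeV/c

p ≈ 70.5 MeV/c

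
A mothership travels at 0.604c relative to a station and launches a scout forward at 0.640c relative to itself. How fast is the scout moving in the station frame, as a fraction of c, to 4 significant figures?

u ≈ 0.8972c

Compose boost 2: (0.640 + 0.604)/(1 + 0.640×0.604) = 1.244/1.38656 = 0.8972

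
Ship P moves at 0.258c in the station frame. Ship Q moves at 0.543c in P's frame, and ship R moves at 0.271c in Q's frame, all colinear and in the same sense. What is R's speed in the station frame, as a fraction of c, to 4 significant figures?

Compose boost 2: (0.543 + 0.258)/(1 + 0.543×0.258) = 0.8010/1.14009 = 0.702574
Compose boost 3: (0.271 + 0.702574)/(1 + 0.271×0.702574) = 0.973574/1.19040 = 0.8179

u ≈ 0.8179c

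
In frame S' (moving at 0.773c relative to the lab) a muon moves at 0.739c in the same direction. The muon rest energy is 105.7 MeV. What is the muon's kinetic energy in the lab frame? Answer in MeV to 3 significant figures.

K ≈ 283 MeV

u_lab = (0.739 + 0.773)/(1 + 0.739×0.773) = 0.962293
γ = 1/√(1 − 0.962293²) = 3.6763
K = (γ − 1)m₀c² = (3.6763 − 1) × 105.7 = 2.6763 × 105.7 = 283 MeV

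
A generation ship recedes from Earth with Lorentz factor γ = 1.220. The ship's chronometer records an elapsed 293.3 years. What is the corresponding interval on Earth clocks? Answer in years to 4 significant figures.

Δt ≈ 357.8 years

γ = 1.220 (given)
Time dilation: Δt = γτ₀ = 1.220 × 293.3 years = 357.8 years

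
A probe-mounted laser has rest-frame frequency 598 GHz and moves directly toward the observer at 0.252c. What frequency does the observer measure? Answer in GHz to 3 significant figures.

Relativistic Doppler: f_obs = f_src √((1+β)/(1−β))
= 598 × √(1.2520/0.74800) = 598 × 1.2938 = 774 GHz

f_obs ≈ 774 GHz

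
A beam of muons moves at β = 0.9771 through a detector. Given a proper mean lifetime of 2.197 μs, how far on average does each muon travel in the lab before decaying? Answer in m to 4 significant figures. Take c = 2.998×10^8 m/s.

d ≈ 3025 m

γ = 1/√(1 − 0.9771²) = 4.69968
Dilated lifetime: Δt = γτ₀ = 4.69968 × 2.197 μs = 10.3252 μs
d = vΔt = 0.9771c × 10.3252 μs = 2.92935×10^8 m/s × 1.03252×10^-5 s = 3025 m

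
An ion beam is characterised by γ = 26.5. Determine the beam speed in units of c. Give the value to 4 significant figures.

β ≈ 0.9993

β = √(1 − 1/γ²) = √(1 − 1/26.5²) = √(0.998576) = 0.9993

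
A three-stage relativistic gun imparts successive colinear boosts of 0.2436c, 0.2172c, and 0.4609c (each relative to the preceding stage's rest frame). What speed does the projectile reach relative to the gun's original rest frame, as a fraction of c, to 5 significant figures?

u ≈ 0.74772c

Compose boost 2: (0.2172 + 0.2436)/(1 + 0.2172×0.2436) = 0.46080/1.052910 = 0.4376443
Compose boost 3: (0.4609 + 0.4376443)/(1 + 0.4609×0.4376443) = 0.8985443/1.201710 = 0.74772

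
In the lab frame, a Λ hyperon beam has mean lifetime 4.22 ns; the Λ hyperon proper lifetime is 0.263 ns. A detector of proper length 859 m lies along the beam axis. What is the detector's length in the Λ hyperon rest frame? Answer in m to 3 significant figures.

Time dilation ⇒ γ = Δt/τ₀ = 4.22/0.263 = 16.046
Length contraction: L = L₀/γ = 859/16.046 = 53.5 m

L ≈ 53.5 m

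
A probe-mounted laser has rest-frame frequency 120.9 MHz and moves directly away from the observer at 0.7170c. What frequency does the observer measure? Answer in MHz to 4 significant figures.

Relativistic Doppler: f_obs = f_src √((1−β)/(1+β))
= 120.9 × √(0.283000/1.71700) = 120.9 × 0.405983 = 49.08 MHz

f_obs ≈ 49.08 MHz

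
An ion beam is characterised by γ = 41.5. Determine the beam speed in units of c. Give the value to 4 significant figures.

β = √(1 − 1/γ²) = √(1 − 1/41.5²) = √(0.999419) = 0.9997

β ≈ 0.9997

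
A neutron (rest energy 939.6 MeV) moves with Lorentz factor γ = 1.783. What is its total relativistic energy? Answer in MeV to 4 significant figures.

E ≈ 1675 MeV

γ = 1.783 (given)
E = γm₀c² = 1.783 × 939.6 MeV = 1675 MeV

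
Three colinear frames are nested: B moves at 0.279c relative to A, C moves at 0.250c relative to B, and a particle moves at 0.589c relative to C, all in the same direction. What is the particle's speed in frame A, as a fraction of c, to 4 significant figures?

u ≈ 0.8391c

Compose boost 2: (0.250 + 0.279)/(1 + 0.250×0.279) = 0.5290/1.06975 = 0.494508
Compose boost 3: (0.589 + 0.494508)/(1 + 0.589×0.494508) = 1.08351/1.29127 = 0.8391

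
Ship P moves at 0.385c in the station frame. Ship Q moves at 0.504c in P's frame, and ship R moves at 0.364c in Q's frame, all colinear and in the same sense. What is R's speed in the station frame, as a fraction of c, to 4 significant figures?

u ≈ 0.8722c

Compose boost 2: (0.504 + 0.385)/(1 + 0.504×0.385) = 0.8890/1.19404 = 0.744531
Compose boost 3: (0.364 + 0.744531)/(1 + 0.364×0.744531) = 1.10853/1.27101 = 0.8722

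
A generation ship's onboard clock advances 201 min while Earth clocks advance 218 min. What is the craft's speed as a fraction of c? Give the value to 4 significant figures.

γ = Δt/τ₀ = 218/201 = 1.08458
β = √(1 − 1/γ²) = √(1 − 1/1.08458²) = 0.3871

β ≈ 0.3871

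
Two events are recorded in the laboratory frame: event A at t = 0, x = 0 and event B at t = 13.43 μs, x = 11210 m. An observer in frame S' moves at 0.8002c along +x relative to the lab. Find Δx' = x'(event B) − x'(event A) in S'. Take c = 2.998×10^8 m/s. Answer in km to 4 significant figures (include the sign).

Δx' ≈ 13.32 km

γ = 1/√(1 − 0.8002²) = 1.66741
Δx' = γ(Δx − vΔt) = 1.66741 × (11210 m − 0.8002×(2.998×10^8 m/s)×13.43×10^-6 s)
= 1.66741 × (7988.14 m) = 13.32 km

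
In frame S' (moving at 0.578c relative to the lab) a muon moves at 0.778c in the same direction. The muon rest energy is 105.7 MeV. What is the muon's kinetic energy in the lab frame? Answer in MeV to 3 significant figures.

K ≈ 193 MeV

u_lab = (0.778 + 0.578)/(1 + 0.778×0.578) = 0.935376
γ = 1/√(1 − 0.935376²) = 2.8276
K = (γ − 1)m₀c² = (2.8276 − 1) × 105.7 = 1.8276 × 105.7 = 193 MeV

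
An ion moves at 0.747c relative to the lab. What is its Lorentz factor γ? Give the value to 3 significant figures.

γ = 1/√(1 − β²) = 1/√(1 − 0.747²) = 1/√(0.44199) = 1.50

γ ≈ 1.50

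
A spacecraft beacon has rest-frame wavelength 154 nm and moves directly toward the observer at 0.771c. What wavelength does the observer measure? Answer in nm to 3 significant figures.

Relativistic Doppler: λ_obs = λ_src √((1−β)/(1+β))
= 154 × √(0.22900/1.7710) = 154 × 0.35959 = 55.4 nm

λ_obs ≈ 55.4 nm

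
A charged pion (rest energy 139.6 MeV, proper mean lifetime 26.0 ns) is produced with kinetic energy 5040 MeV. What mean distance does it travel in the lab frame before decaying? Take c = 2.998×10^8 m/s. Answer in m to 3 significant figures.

γ = 1 + K/(m₀c²) = 1 + 5040/139.6 = 37.103
β = √(1 − 1/γ²) = 0.99964
Dilated lifetime: γτ₀ = 37.103 × 26.0 ns = 964.68 ns
d = βc·γτ₀ = 0.99964 × (2.998×10^8 m/s) × 9.6468×10^-7 s = 289 m

d ≈ 289 m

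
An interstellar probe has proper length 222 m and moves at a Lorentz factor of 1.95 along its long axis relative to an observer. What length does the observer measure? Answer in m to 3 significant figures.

γ = 1.95 (given)
Length contraction: L = L₀/γ = 222/1.95 = 114 m

L ≈ 114 m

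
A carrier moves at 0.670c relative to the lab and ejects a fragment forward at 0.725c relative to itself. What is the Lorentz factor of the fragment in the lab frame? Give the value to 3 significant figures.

u_lab = (0.725 + 0.670)/(1 + 0.725×0.670) = 1.395/1.48575 = 0.938920
γ = 1/√(1 − 0.938920²) = 2.91

γ ≈ 2.91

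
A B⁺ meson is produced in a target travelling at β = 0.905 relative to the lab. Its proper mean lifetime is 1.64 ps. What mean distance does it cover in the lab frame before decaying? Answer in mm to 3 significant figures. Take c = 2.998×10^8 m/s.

γ = 1/√(1 − 0.905²) = 2.3507
Dilated lifetime: Δt = γτ₀ = 2.3507 × 1.64 ps = 3.8551 ps
d = vΔt = 0.905c × 3.8551 ps = 2.7132×10^8 m/s × 3.8551×10^-12 s = 1.05 mm

d ≈ 1.05 mm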